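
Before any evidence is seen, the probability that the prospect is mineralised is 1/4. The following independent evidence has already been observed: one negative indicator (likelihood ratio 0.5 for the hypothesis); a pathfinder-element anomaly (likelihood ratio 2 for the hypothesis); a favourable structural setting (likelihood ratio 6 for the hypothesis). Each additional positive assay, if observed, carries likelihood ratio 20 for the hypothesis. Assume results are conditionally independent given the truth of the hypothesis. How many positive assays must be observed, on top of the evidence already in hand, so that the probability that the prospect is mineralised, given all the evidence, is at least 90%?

Prior odds = 0.25/0.75 = 1/3.
Combined Bayes factor of the evidence already in hand = 0.5 × 2 × 6 = 6.
Odds after that evidence = (1/3) × 6 = 2.
Target odds = 0.9/0.1 = 9.
Need 20ⁿ ≥ 9 ÷ 2 = 4.5.
20¹ = 20, which meets the required 4.5; so n = 1.

1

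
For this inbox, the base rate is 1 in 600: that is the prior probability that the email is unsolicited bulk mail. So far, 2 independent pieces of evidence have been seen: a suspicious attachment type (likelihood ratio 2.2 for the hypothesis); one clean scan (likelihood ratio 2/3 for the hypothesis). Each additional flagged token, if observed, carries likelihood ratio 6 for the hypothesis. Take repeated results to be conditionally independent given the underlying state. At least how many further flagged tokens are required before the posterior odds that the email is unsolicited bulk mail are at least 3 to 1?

Prior odds = (1/600)/(599/600) = 1/599.
Combined Bayes factor of the evidence already in hand = 2.2 × (2/3) = 22/15.
Odds after that evidence = (1/599) × 22/15 = 22/8985.
Target odds = 3.
Need 6ⁿ ≥ 3 ÷ (22/8985) = 26955/22.
6³ = 216 falls short of 26955/22 but 6⁴ = 1296 reaches it, so n = 4.

4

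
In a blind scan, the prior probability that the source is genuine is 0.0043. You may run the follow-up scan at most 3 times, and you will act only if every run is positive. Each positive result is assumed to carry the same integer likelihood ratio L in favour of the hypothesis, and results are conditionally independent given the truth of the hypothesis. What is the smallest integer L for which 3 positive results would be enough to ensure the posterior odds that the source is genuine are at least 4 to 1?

10

Prior odds = 0.0043/0.9957 = 43/9957.
Target odds = 4.
Need L³ ≥ 4 ÷ (43/9957) = 39828/43.
9³ = 729 < 39828/43 ≤ 1000 = 10³, so L = 10.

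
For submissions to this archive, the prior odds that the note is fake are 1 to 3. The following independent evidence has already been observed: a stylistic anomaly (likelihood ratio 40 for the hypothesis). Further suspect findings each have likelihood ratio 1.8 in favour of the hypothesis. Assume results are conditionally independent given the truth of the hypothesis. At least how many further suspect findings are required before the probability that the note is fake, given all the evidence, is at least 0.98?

3

Prior odds = 1/3.
Bayes factor of the evidence already in hand = 40.
Odds after that evidence = (1/3) × 40 = 40/3.
Target odds = 0.98/0.02 = 49.
Need 1.8ⁿ ≥ 49 ÷ (40/3) = 3.675.
1.8² = 3.24 falls short of 3.675 but 1.8³ = 5.832 reaches it, so n = 3.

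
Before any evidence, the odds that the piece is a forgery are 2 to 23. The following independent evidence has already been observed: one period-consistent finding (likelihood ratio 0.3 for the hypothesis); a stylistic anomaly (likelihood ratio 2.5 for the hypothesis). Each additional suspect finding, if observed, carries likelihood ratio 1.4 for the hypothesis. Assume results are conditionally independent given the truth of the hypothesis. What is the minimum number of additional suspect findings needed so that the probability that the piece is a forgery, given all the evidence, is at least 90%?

15

Prior odds = 2/23.
Combined Bayes factor of the evidence already in hand = 0.3 × 2.5 = 0.75.
Odds after that evidence = (2/23) × 0.75 = 3/46.
Target odds = 0.9/0.1 = 9.
Need 1.4ⁿ ≥ 9 ÷ (3/46) = 138.
1.4¹⁴ ≈111.12 falls short of 138 but 1.4¹⁵ ≈155.568 reaches it, so n = 15.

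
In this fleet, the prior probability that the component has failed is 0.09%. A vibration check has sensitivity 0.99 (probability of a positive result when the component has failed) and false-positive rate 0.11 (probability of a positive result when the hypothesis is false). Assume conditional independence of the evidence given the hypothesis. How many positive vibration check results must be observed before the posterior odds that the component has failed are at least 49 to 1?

Prior odds: 0.0009 ÷ 0.9991 = 9/9991.
Likelihood ratio of a positive result = 0.99/0.11 = 9.
Target odds = 49.
Need (9/9991) × 9ⁿ ≥ 49, i.e. 9ⁿ ≥ 489559/9.
9⁴ = 6561 falls short of 489559/9 but 9⁵ = 59049 reaches it, so n = 5.

5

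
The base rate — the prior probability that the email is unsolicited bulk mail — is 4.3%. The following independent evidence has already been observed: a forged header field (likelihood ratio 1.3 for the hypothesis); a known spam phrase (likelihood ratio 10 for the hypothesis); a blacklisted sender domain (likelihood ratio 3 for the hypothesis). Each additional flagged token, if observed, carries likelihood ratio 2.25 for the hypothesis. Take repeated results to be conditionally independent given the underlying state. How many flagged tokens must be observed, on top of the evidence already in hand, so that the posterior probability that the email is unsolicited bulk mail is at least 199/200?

Prior odds = 0.043/0.957 = 43/957.
Combined Bayes factor of the evidence already in hand = 1.3 × 10 × 3 = 39.
Odds after that evidence = (43/957) × 39 = 559/319.
Target odds = 0.995/0.005 = 199.
Need 2.25ⁿ ≥ 199 ÷ (559/319) = 63481/559.
2.25⁵ = 59049/1024 falls short of 63481/559 but 2.25⁶ = 531441/4096 reaches it, so n = 6.

6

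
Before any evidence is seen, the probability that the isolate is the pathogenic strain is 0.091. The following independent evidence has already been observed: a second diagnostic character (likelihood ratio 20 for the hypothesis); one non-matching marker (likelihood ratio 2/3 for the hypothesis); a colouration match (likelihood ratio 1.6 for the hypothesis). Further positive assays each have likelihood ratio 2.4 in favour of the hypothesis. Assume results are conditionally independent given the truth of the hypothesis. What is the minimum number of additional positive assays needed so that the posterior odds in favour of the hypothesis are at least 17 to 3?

2

Prior odds = 0.091/0.909 = 91/909.
Combined Bayes factor of the evidence already in hand = 20 × (2/3) × 1.6 = 64/3.
Odds after that evidence = (91/909) × 64/3 = 5824/2727.
Target odds = 17/3.
Need 2.4ⁿ ≥ 17/3 ÷ (5824/2727) = 15453/5824.
2.4¹ = 2.4 falls short of 15453/5824 but 2.4² = 5.76 reaches it, so n = 2.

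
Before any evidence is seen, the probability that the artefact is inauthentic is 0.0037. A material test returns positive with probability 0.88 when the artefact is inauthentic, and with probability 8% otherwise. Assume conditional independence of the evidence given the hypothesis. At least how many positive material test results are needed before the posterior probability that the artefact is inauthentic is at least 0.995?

Prior odds = 0.0037/0.9963 = 37/9963.
Likelihood ratio of a positive result = 0.88/0.08 = 11.
Target odds: 0.995 ÷ 0.005 = 199.
Require 11ⁿ ≥ 199 ÷ (37/9963) = 1982637/37.
11⁴ = 14641 falls short of 1982637/37 but 11⁵ = 161051 reaches it, so n = 5.

5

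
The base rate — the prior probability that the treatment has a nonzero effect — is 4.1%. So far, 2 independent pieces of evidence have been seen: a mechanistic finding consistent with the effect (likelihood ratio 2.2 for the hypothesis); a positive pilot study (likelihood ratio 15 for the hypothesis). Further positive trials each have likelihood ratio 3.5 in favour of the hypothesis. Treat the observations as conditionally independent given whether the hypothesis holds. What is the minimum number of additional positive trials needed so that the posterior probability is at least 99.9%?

6

Prior odds = 0.041/0.959 = 41/959.
Combined Bayes factor of the evidence already in hand = 2.2 × 15 = 33.
Odds after that evidence = (41/959) × 33 = 1353/959.
Target odds = 0.999/0.001 = 999.
Need 3.5ⁿ ≥ 999 ÷ (1353/959) = 319347/451.
3.5⁵ = 525.21875 falls short of 319347/451 but 3.5⁶ = 1838.265625 reaches it, so n = 6.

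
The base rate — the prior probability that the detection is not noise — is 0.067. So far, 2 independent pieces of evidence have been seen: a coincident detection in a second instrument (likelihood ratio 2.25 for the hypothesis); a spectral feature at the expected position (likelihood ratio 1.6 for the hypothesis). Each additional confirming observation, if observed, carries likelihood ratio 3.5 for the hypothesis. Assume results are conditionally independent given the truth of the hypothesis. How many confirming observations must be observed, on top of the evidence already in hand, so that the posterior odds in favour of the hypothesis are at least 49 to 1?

Prior odds = 0.067/0.933 = 67/933.
Combined Bayes factor of the evidence already in hand = 2.25 × 1.6 = 3.6.
Odds after that evidence = (67/933) × 3.6 = 402/1555.
Target odds = 49.
Need 3.5ⁿ ≥ 49 ÷ (402/1555) = 76195/402.
3.5⁴ = 150.0625 falls short of 76195/402 but 3.5⁵ = 525.21875 reaches it, so n = 5.

5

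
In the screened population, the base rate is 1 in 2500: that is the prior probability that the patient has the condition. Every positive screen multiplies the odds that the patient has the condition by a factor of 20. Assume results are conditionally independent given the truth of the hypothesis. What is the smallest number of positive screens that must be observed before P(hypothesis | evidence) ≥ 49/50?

4

Prior odds = 0.0004/0.9996 = 1/2499.
Likelihood ratio per positive screen = 20.
Target odds: 0.98 ÷ 0.02 = 49.
Need (1/2499) × 20ⁿ ≥ 49, i.e. 20ⁿ ≥ 122451.
20³ = 8000 falls short of 122451 but 20⁴ = 160000 reaches it, so n = 4.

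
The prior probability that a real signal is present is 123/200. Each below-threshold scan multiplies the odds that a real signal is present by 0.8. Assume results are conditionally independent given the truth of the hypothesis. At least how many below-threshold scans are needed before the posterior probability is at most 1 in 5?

Prior odds: 0.615 ÷ 0.385 = 123/77.
Likelihood ratio per below-threshold scan = 0.8.
Target posterior odds = 0.2/0.8 = 0.25.
Require 0.8ⁿ ≤ 0.25 ÷ (123/77) = 77/492.
0.8⁸ = 65536/390625 is still above 77/492 but 0.8⁹ = 262144/1953125 is at or below it, so n = 9.

9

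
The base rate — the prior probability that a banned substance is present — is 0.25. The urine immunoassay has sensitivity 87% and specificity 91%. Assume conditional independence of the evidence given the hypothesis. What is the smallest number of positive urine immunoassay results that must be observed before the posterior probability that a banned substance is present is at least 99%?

Prior odds = 0.25/0.75 = 1/3.
False-positive rate = 1 − 0.91 = 0.09; likelihood ratio of a positive = 0.87/0.09 = 29/3.
Target odds: 0.99 ÷ 0.01 = 99.
Need (1/3) × (29/3)ⁿ ≥ 99, i.e. (29/3)ⁿ ≥ 297.
(29/3)² = 841/9 falls short of 297 but (29/3)³ = 24389/27 reaches it, so n = 3.

3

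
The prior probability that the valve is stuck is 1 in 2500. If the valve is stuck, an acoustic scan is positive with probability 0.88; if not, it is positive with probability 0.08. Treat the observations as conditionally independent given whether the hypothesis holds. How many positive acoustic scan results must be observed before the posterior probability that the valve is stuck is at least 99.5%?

Prior odds = 0.0004/0.9996 = 1/2499.
Likelihood ratio of a positive = 0.88/0.08 = 11.
Target odds: 0.995 ÷ 0.005 = 199.
Need (1/2499) × 11ⁿ ≥ 199, i.e. 11ⁿ ≥ 497301.
11⁵ = 161051 falls short of 497301 but 11⁶ = 1771561 reaches it, so n = 6.

6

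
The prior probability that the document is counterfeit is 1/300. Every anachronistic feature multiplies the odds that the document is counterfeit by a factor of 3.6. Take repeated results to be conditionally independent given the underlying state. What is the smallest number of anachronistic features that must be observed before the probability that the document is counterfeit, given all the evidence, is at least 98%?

8

Prior odds = (1/300)/(299/300) = 1/299.
Likelihood ratio per anachronistic feature = 3.6.
Target odds: 0.98 ÷ 0.02 = 49.
Need (1/299) × 3.6ⁿ ≥ 49, i.e. 3.6ⁿ ≥ 14651.
3.6⁷ = 612220032/78125 falls short of 14651 but 3.6⁸ ≈28211.1 reaches it, so n = 8.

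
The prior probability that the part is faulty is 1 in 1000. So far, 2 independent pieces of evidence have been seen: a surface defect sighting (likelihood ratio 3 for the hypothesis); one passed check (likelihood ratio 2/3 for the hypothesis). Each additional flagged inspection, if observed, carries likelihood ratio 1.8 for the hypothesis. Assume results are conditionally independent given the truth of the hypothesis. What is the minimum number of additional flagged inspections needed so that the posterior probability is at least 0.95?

16

Prior odds = 0.001/0.999 = 1/999.
Combined Bayes factor of the evidence already in hand = 3 × (2/3) = 2.
Odds after that evidence = (1/999) × 2 = 2/999.
Target odds = 0.95/0.05 = 19.
Need 1.8ⁿ ≥ 19 ÷ (2/999) = 9490.5.
1.8¹⁵ ≈6746.64 falls short of 9490.5 but 1.8¹⁶ ≈12144 reaches it, so n = 16.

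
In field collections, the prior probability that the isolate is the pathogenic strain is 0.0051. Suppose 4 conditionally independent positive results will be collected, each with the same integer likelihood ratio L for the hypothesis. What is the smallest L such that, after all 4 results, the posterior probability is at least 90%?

7

Prior odds = 0.0051/0.9949 = 51/9949.
Target odds = 0.9/0.1 = 9.
Need L⁴ ≥ 9 ÷ (51/9949) = 29847/17.
6⁴ = 1296 < 29847/17 ≤ 2401 = 7⁴, so L = 7.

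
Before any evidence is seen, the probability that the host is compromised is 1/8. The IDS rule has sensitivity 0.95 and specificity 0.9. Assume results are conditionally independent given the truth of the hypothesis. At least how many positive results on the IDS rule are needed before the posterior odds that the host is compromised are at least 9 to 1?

Prior odds: 0.125 ÷ 0.875 = 1/7.
False-positive rate = 1 − 0.9 = 0.1; likelihood ratio of a positive = 0.95/0.1 = 9.5.
Target odds = 9.
Need (1/7) × 9.5ⁿ ≥ 9, i.e. 9.5ⁿ ≥ 63.
9.5¹ = 9.5 falls short of 63 but 9.5² = 90.25 reaches it, so n = 2.

2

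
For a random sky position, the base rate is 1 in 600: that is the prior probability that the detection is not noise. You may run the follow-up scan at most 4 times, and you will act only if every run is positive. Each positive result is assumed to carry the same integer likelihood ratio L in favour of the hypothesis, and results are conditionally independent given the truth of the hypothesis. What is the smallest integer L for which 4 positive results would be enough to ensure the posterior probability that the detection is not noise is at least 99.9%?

Prior odds = (1/600)/(599/600) = 1/599.
Target odds = 0.999/0.001 = 999.
Need L⁴ ≥ 999 ÷ (1/599) = 598401.
27⁴ = 531441 < 598401 ≤ 614656 = 28⁴, so L = 28.

28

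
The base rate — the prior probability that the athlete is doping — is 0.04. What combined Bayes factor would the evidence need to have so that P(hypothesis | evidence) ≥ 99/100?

2376

Prior odds = 0.04/0.96 = 1/24.
Target odds = 0.99/0.01 = 99.
Required Bayes factor = 99 ÷ (1/24) = 2376.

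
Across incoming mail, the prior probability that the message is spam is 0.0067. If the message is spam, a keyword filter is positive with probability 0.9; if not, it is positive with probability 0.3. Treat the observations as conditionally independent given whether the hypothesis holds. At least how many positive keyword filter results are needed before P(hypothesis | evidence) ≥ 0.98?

9

Prior odds: 0.0067 ÷ 0.9933 = 67/9933.
Likelihood ratio of a positive = 0.9/0.3 = 3.
Target posterior odds = 0.98/0.02 = 49.
Require 3ⁿ ≥ 49 ÷ (67/9933) = 486717/67.
3⁸ = 6561 falls short of 486717/67 but 3⁹ = 19683 reaches it, so n = 9.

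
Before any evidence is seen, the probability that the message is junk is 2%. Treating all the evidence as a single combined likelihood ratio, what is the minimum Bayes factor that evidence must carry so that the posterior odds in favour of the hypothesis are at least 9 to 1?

Prior odds = 0.02/0.98 = 1/49.
Target odds = 9.
Required Bayes factor = 9 ÷ (1/49) = 441.

441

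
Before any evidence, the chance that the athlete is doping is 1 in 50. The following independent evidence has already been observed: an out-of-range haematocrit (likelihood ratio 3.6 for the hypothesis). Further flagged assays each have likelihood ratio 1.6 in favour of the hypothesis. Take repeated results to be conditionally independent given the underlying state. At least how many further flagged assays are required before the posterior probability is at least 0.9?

11

Prior odds = 0.02/0.98 = 1/49.
Bayes factor of the evidence already in hand = 3.6.
Odds after that evidence = (1/49) × 3.6 = 18/245.
Target odds = 0.9/0.1 = 9.
Need 1.6ⁿ ≥ 9 ÷ (18/245) = 122.5.
1.6¹⁰ ≈109.951 falls short of 122.5 but 1.6¹¹ ≈175.922 reaches it, so n = 11.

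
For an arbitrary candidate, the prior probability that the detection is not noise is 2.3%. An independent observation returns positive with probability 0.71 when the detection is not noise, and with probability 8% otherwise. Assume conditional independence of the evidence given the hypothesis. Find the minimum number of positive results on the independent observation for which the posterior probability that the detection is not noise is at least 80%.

Prior odds = 0.023/0.977 = 23/977.
Likelihood ratio of a positive result = 0.71/0.08 = 8.875.
Target odds: 0.8 ÷ 0.2 = 4.
Require 8.875ⁿ ≥ 4 ÷ (23/977) = 3908/23.
8.875² = 78.765625 falls short of 3908/23 but 8.875³ = 357911/512 reaches it, so n = 3.

3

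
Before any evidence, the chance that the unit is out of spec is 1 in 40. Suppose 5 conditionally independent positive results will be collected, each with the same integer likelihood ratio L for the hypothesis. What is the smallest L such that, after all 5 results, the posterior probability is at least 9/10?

4

Prior odds = 0.025/0.975 = 1/39.
Target odds = 0.9/0.1 = 9.
Need L⁵ ≥ 9 ÷ (1/39) = 351.
3⁵ = 243 < 351 ≤ 1024 = 4⁵, so L = 4.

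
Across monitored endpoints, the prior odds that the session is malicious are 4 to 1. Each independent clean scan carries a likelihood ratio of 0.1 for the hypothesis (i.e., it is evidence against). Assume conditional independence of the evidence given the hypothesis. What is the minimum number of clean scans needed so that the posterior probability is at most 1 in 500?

Prior odds = 4.
Likelihood ratio per clean scan = 0.1.
Target posterior odds = 0.002/0.998 = 1/499.
Require 0.1ⁿ ≤ 1/499 ÷ 4 = 1/1996.
0.1³ = 0.001 is still above 1/1996 but 0.1⁴ = 0.0001 is at or below it, so n = 4.

4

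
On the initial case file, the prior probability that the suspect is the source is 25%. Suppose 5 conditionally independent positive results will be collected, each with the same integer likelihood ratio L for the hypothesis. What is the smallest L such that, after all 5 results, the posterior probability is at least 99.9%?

5

Prior odds = 0.25/0.75 = 1/3.
Target odds = 0.999/0.001 = 999.
Need L⁵ ≥ 999 ÷ (1/3) = 2997.
4⁵ = 1024 < 2997 ≤ 3125 = 5⁵, so L = 5.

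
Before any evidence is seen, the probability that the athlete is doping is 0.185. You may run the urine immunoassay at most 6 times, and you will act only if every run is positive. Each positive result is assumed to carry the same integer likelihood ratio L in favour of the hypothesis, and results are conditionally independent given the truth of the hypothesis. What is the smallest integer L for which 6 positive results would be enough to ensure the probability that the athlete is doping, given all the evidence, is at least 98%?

3

Prior odds = 0.185/0.815 = 37/163.
Target odds = 0.98/0.02 = 49.
Need L⁶ ≥ 49 ÷ (37/163) = 7987/37.
2⁶ = 64 < 7987/37 ≤ 729 = 3⁶, so L = 3.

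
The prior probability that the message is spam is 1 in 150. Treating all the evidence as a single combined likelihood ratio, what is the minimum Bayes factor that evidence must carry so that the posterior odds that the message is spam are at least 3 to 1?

Prior odds = (1/150)/(149/150) = 1/149.
Target odds = 3.
Required Bayes factor = 3 ÷ (1/149) = 447.

447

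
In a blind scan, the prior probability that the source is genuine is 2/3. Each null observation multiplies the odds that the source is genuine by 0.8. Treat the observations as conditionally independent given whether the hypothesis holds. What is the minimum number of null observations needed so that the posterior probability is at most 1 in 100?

Prior odds = (2/3)/(1/3) = 2.
Likelihood ratio per null observation = 0.8.
Target odds: 0.01 ÷ 0.99 = 1/99.
Need 2 × 0.8ⁿ ≤ 1/99, i.e. 0.8ⁿ ≤ 1/198.
0.8²³ ≈0.00590296 is still above 1/198 but 0.8²⁴ ≈0.00472237 is at or below it, so n = 24.

24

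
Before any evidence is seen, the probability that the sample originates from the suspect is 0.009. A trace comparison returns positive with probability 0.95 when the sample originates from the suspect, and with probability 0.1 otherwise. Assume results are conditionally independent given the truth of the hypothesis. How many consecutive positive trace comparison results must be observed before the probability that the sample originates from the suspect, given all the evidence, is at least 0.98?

4

Prior odds: 0.009 ÷ 0.991 = 9/991.
Likelihood ratio of a positive result = 0.95/0.1 = 9.5.
Target posterior odds = 0.98/0.02 = 49.
Need (9/991) × 9.5ⁿ ≥ 49, i.e. 9.5ⁿ ≥ 48559/9.
9.5³ = 857.375 falls short of 48559/9 but 9.5⁴ = 8145.0625 reaches it, so n = 4.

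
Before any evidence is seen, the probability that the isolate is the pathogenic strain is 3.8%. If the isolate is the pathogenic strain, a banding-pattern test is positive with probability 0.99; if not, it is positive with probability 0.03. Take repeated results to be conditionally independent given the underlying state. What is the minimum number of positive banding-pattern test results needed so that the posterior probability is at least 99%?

3

Prior odds = 0.038/0.962 = 19/481.
Likelihood ratio of a positive = 0.99/0.03 = 33.
Target odds: 0.99 ÷ 0.01 = 99.
Need (19/481) × 33ⁿ ≥ 99, i.e. 33ⁿ ≥ 47619/19.
33² = 1089 falls short of 47619/19 but 33³ = 35937 reaches it, so n = 3.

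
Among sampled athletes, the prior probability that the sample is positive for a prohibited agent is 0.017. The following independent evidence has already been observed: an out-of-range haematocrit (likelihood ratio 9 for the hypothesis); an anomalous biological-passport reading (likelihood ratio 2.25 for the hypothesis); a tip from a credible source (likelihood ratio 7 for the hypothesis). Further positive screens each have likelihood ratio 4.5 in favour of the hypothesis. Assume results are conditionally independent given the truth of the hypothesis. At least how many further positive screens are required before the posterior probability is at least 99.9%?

4

Prior odds = 0.017/0.983 = 17/983.
Combined Bayes factor of the evidence already in hand = 9 × 2.25 × 7 = 141.75.
Odds after that evidence = (17/983) × 141.75 = 9639/3932.
Target odds = 0.999/0.001 = 999.
Need 4.5ⁿ ≥ 999 ÷ (9639/3932) = 145484/357.
4.5³ = 91.125 falls short of 145484/357 but 4.5⁴ = 410.0625 reaches it, so n = 4.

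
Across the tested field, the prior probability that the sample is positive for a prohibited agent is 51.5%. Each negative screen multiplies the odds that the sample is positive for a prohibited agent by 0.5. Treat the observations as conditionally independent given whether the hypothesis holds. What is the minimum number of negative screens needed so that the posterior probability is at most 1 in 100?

Prior odds: 0.515 ÷ 0.485 = 103/97.
Likelihood ratio per negative screen = 0.5.
Target odds: 0.01 ÷ 0.99 = 1/99.
Need (103/97) × 0.5ⁿ ≤ 1/99, i.e. 0.5ⁿ ≤ 97/10197.
0.5⁶ = 0.015625 is still above 97/10197 but 0.5⁷ = 0.0078125 is at or below it, so n = 7.

7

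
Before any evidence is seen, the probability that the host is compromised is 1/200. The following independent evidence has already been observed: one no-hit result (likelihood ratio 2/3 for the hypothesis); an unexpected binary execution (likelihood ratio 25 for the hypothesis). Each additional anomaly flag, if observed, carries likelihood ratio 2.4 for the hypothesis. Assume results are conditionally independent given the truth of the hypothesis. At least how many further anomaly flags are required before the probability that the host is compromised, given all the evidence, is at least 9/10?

6

Prior odds = 0.005/0.995 = 1/199.
Combined Bayes factor of the evidence already in hand = (2/3) × 25 = 50/3.
Odds after that evidence = (1/199) × 50/3 = 50/597.
Target odds = 0.9/0.1 = 9.
Need 2.4ⁿ ≥ 9 ÷ (50/597) = 107.46.
2.4⁵ = 79.62624 falls short of 107.46 but 2.4⁶ = 2985984/15625 reaches it, so n = 6.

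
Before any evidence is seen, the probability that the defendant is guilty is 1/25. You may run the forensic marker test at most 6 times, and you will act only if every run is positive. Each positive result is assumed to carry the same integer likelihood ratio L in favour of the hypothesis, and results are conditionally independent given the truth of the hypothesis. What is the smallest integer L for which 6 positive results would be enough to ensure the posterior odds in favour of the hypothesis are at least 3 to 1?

3

Prior odds = 0.04/0.96 = 1/24.
Target odds = 3.
Need L⁶ ≥ 3 ÷ (1/24) = 72.
2⁶ = 64 < 72 ≤ 729 = 3⁶, so L = 3.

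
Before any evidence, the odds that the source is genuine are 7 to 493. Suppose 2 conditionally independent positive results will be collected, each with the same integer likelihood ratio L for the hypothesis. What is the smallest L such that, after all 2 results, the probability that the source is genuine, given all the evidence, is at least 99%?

Prior odds = 7/493.
Target odds = 0.99/0.01 = 99.
Need L² ≥ 99 ÷ (7/493) = 48807/7.
83² = 6889 < 48807/7 ≤ 7056 = 84², so L = 84.

84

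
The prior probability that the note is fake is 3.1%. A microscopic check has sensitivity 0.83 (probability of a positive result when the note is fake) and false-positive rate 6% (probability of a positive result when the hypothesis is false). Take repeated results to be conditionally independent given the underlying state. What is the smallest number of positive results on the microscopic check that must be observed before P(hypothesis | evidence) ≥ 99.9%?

4

Prior odds: 0.031 ÷ 0.969 = 31/969.
Likelihood ratio of a positive result = 0.83/0.06 = 83/6.
Target odds: 0.999 ÷ 0.001 = 999.
Need (31/969) × (83/6)ⁿ ≥ 999, i.e. (83/6)ⁿ ≥ 968031/31.
(83/6)³ = 571787/216 falls short of 968031/31 but (83/6)⁴ = 47458321/1296 reaches it, so n = 4.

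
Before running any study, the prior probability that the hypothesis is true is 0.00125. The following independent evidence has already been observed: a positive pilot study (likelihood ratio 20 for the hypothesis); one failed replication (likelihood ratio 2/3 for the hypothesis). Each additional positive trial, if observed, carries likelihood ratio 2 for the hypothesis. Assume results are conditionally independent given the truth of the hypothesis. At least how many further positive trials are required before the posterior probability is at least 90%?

10

Prior odds = 0.00125/0.99875 = 1/799.
Combined Bayes factor of the evidence already in hand = 20 × (2/3) = 40/3.
Odds after that evidence = (1/799) × 40/3 = 40/2397.
Target odds = 0.9/0.1 = 9.
Need 2ⁿ ≥ 9 ÷ (40/2397) = 539.325.
2⁹ = 512 falls short of 539.325 but 2¹⁰ = 1024 reaches it, so n = 10.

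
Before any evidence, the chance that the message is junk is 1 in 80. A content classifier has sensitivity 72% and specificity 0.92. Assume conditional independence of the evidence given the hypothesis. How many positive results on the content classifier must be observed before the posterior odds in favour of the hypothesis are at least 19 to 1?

4

Prior odds = 0.0125/0.9875 = 1/79.
False-positive rate = 1 − 0.92 = 0.08; likelihood ratio of a positive = 0.72/0.08 = 9.
Target odds = 19.
Require 9ⁿ ≥ 19 ÷ (1/79) = 1501.
9³ = 729 falls short of 1501 but 9⁴ = 6561 reaches it, so n = 4.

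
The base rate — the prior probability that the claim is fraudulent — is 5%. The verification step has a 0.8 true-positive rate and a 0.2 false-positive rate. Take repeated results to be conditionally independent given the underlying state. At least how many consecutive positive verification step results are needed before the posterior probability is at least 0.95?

Prior odds = 0.05/0.95 = 1/19.
Likelihood ratio of a positive result = 0.8/0.2 = 4.
Target posterior odds = 0.95/0.05 = 19.
Need (1/19) × 4ⁿ ≥ 19, i.e. 4ⁿ ≥ 361.
4⁴ = 256 falls short of 361 but 4⁵ = 1024 reaches it, so n = 5.

5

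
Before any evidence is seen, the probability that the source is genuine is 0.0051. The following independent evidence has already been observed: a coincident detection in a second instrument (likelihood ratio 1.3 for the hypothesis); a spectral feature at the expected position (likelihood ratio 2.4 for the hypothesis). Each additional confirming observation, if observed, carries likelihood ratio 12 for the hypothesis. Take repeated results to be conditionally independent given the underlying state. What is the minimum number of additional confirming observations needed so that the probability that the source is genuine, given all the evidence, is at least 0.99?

Prior odds = 0.0051/0.9949 = 51/9949.
Combined Bayes factor of the evidence already in hand = 1.3 × 2.4 = 3.12.
Odds after that evidence = (51/9949) × 3.12 = 3978/248725.
Target odds = 0.99/0.01 = 99.
Need 12ⁿ ≥ 99 ÷ (3978/248725) = 2735975/442.
12³ = 1728 falls short of 2735975/442 but 12⁴ = 20736 reaches it, so n = 4.

4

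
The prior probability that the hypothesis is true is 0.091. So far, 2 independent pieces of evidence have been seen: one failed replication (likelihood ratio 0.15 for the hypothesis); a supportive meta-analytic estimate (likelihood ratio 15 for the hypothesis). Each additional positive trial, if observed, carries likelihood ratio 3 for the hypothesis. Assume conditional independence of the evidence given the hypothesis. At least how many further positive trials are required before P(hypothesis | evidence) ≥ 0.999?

Prior odds = 0.091/0.909 = 91/909.
Combined Bayes factor of the evidence already in hand = 0.15 × 15 = 2.25.
Odds after that evidence = (91/909) × 2.25 = 91/404.
Target odds = 0.999/0.001 = 999.
Need 3ⁿ ≥ 999 ÷ (91/404) = 403596/91.
3⁷ = 2187 falls short of 403596/91 but 3⁸ = 6561 reaches it, so n = 8.

8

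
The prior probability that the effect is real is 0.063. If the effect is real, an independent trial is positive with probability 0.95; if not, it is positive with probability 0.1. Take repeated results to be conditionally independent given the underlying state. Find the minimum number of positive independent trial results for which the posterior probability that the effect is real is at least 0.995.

4

Prior odds: 0.063 ÷ 0.937 = 63/937.
Likelihood ratio of a positive = 0.95/0.1 = 9.5.
Target posterior odds = 0.995/0.005 = 199.
Need (63/937) × 9.5ⁿ ≥ 199, i.e. 9.5ⁿ ≥ 186463/63.
9.5³ = 857.375 falls short of 186463/63 but 9.5⁴ = 8145.0625 reaches it, so n = 4.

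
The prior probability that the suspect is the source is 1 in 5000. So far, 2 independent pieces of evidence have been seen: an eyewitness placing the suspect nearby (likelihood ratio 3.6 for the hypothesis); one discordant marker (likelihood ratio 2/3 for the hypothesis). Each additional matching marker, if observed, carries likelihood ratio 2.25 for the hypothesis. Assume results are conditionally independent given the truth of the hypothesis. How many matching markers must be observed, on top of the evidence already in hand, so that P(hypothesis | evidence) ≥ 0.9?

Prior odds = 0.0002/0.9998 = 1/4999.
Combined Bayes factor of the evidence already in hand = 3.6 × (2/3) = 2.4.
Odds after that evidence = (1/4999) × 2.4 = 12/24995.
Target odds = 0.9/0.1 = 9.
Need 2.25ⁿ ≥ 9 ÷ (12/24995) = 18746.25.
2.25¹² ≈16834.1 falls short of 18746.25 but 2.25¹³ ≈37876.8 reaches it, so n = 13.

13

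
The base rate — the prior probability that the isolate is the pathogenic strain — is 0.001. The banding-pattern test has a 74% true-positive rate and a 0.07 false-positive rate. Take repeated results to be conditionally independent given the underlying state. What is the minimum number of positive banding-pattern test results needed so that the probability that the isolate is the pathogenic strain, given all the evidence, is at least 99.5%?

Prior odds: 0.001 ÷ 0.999 = 1/999.
Likelihood ratio of a positive result = 0.74/0.07 = 74/7.
Target odds: 0.995 ÷ 0.005 = 199.
Require (74/7)ⁿ ≥ 199 ÷ (1/999) = 198801.
(74/7)⁵ ≈132029 falls short of 198801 but (74/7)⁶ ≈1.39573e+06 reaches it, so n = 6.

6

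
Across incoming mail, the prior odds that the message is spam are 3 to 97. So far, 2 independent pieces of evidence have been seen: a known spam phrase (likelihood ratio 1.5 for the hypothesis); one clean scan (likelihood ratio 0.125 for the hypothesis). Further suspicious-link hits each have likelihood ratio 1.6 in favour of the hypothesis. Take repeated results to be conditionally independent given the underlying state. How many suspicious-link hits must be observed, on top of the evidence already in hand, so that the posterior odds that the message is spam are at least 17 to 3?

Prior odds = 3/97.
Combined Bayes factor of the evidence already in hand = 1.5 × 0.125 = 0.1875.
Odds after that evidence = (3/97) × 0.1875 = 9/1552.
Target odds = 17/3.
Need 1.6ⁿ ≥ 17/3 ÷ (9/1552) = 26384/27.
1.6¹⁴ ≈720.576 falls short of 26384/27 but 1.6¹⁵ ≈1152.92 reaches it, so n = 15.

15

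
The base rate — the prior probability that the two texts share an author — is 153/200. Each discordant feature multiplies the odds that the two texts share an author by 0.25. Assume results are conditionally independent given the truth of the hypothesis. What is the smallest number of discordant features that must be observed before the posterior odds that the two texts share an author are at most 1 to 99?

Prior odds = 0.765/0.235 = 153/47.
Likelihood ratio per discordant feature = 0.25.
Target odds = 1/99.
Require 0.25ⁿ ≤ 1/99 ÷ (153/47) = 47/15147.
0.25⁴ = 0.00390625 is still above 47/15147 but 0.25⁵ = 1/1024 is at or below it, so n = 5.

5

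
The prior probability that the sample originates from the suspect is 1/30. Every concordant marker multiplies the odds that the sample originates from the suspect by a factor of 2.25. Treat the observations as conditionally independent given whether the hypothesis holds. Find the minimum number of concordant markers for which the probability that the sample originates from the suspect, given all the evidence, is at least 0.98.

9

Prior odds = (1/30)/(29/30) = 1/29.
Likelihood ratio per concordant marker = 2.25.
Target odds: 0.98 ÷ 0.02 = 49.
Require 2.25ⁿ ≥ 49 ÷ (1/29) = 1421.
2.25⁸ = 43046721/65536 falls short of 1421 but 2.25⁹ = 387420489/262144 reaches it, so n = 9.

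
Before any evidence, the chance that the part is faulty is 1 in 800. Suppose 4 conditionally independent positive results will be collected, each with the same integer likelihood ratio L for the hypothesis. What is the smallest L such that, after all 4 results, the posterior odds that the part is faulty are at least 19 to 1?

Prior odds = 0.00125/0.99875 = 1/799.
Target odds = 19.
Need L⁴ ≥ 19 ÷ (1/799) = 15181.
11⁴ = 14641 < 15181 ≤ 20736 = 12⁴, so L = 12.

12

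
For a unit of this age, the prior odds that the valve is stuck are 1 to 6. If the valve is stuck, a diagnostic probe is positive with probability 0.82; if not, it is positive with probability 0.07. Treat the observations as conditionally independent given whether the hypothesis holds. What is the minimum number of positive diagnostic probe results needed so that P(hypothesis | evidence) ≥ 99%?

3

Prior odds = 1/6.
Likelihood ratio of a positive = 0.82/0.07 = 82/7.
Target odds: 0.99 ÷ 0.01 = 99.
Need (1/6) × (82/7)ⁿ ≥ 99, i.e. (82/7)ⁿ ≥ 594.
(82/7)² = 6724/49 falls short of 594 but (82/7)³ = 551368/343 reaches it, so n = 3.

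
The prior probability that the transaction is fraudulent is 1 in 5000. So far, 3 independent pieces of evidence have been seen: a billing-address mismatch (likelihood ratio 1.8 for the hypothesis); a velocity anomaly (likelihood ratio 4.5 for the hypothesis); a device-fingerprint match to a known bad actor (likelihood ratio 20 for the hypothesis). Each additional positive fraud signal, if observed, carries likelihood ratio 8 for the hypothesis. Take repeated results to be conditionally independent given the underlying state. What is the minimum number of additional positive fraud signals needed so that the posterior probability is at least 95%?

4

Prior odds = 0.0002/0.9998 = 1/4999.
Combined Bayes factor of the evidence already in hand = 1.8 × 4.5 × 20 = 162.
Odds after that evidence = (1/4999) × 162 = 162/4999.
Target odds = 0.95/0.05 = 19.
Need 8ⁿ ≥ 19 ÷ (162/4999) = 94981/162.
8³ = 512 falls short of 94981/162 but 8⁴ = 4096 reaches it, so n = 4.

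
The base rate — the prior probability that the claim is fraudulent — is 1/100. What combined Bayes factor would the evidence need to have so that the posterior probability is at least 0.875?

693

Prior odds = 0.01/0.99 = 1/99.
Target odds = 0.875/0.125 = 7.
Required Bayes factor = 7 ÷ (1/99) = 693.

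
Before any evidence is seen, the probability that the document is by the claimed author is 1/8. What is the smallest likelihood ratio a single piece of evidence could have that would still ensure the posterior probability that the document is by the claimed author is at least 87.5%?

49

Prior odds = 0.125/0.875 = 1/7.
Target odds = 0.875/0.125 = 7.
Required Bayes factor = 7 ÷ (1/7) = 49.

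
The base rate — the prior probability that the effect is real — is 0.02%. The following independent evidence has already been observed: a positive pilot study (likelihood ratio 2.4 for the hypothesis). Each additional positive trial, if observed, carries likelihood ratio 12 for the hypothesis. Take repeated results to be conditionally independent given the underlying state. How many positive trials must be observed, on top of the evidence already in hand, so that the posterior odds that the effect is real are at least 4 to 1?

4

Prior odds = 0.0002/0.9998 = 1/4999.
Bayes factor of the evidence already in hand = 2.4.
Odds after that evidence = (1/4999) × 2.4 = 12/24995.
Target odds = 4.
Need 12ⁿ ≥ 4 ÷ (12/24995) = 24995/3.
12³ = 1728 falls short of 24995/3 but 12⁴ = 20736 reaches it, so n = 4.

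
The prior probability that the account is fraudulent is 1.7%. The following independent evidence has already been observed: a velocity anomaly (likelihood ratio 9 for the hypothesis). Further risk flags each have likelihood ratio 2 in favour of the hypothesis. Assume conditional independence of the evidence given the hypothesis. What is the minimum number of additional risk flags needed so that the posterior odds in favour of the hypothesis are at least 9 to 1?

6

Prior odds = 0.017/0.983 = 17/983.
Bayes factor of the evidence already in hand = 9.
Odds after that evidence = (17/983) × 9 = 153/983.
Target odds = 9.
Need 2ⁿ ≥ 9 ÷ (153/983) = 983/17.
2⁵ = 32 falls short of 983/17 but 2⁶ = 64 reaches it, so n = 6.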